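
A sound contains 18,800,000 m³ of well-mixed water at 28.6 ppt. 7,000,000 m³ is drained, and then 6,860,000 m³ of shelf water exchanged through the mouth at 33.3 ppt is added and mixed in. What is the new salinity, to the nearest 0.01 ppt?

Remaining after removal: 11,800,000 m³ at 28.6 ppt (salt = 337,480,000)
After addition: salt = 337,480,000 + 6,860,000×33.3 = 565,918,000; volume = 18,660,000 m³
S = 565,918,000 / 18,660,000 = 30.3279 ppt

30.33 ppt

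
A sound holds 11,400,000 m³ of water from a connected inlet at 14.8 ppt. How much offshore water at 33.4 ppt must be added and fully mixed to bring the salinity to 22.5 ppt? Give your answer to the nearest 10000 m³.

8050000 m³

Salt balance: 11,400,000×14.8 + V×33.4 = (11,400,000+V)×22.5
168,720,000 + 33.4V = 256,500,000 + 22.5V
87,780,000 = 10.9V
V = 8,053,211.01 m³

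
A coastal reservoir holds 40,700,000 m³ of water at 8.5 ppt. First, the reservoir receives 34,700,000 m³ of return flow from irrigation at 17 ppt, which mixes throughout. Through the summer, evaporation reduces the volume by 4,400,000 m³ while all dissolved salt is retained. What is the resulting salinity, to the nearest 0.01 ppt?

13.18 ppt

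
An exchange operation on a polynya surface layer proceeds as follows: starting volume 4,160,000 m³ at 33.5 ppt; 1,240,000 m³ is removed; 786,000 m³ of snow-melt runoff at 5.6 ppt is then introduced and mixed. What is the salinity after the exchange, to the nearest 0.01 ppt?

27.58 ppt

Remaining after removal: 2,920,000 m³ at 33.5 ppt (salt = 97,820,000)
After addition: salt = 97,820,000 + 786,000×5.6 = 102,221,600; volume = 3,706,000 m³
S = 102,221,600 / 3,706,000 = 27.5827 ppt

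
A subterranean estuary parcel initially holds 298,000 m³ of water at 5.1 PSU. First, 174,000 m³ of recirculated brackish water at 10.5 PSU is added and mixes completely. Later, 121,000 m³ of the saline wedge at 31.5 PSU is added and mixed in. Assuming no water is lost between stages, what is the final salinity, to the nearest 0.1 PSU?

Total salt / total volume:
Initial salt = 298,000×5.1 = 1,519,800
After stage 1: salt = 1,519,800 + 174,000×10.5 = 3,346,800; volume = 472,000 m³; S = 7.091 PSU
After stage 2: salt = 3,346,800 + 121,000×31.5 = 7,158,300; volume = 593,000 m³
S = 7,158,300 / 593,000 = 12.0713 PSU

12.1 PSU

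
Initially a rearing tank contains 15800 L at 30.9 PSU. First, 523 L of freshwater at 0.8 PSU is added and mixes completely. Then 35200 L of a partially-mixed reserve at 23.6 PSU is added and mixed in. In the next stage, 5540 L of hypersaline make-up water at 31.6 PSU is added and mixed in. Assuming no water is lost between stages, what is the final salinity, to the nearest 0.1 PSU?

26.2 PSU

Total salt / total volume:
Initial salt = 15,800×30.9 = 488,220
After stage 1: salt = 488,220 + 523×0.8 = 488,638.4; volume = 16,323 L; S = 29.936 PSU
After stage 2: salt = 488,638.4 + 35,200×23.6 = 1,319,358.4; volume = 51,523 L; S = 25.607 PSU
After stage 3: salt = 1,319,358.4 + 5,540×31.6 = 1,494,422.4; volume = 57,063 L
S = 1,494,422.4 / 57,063 = 26.189 PSU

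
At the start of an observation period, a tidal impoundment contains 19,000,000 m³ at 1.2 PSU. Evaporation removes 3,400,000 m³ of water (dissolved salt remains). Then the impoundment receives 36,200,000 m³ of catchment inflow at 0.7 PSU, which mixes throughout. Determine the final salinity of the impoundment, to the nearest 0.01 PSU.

0.93 PSU

After evaporation: salt = 19,000,000×1.2 = 22,800,000; volume = 19,000,000 − 3,400,000 = 15,600,000 m³
After mixing: salt = 22,800,000 + 36,200,000×0.7 = 48,140,000; volume = 15,600,000 + 36,200,000 = 51,800,000 m³
S = 48,140,000 / 51,800,000 = 0.9293 PSU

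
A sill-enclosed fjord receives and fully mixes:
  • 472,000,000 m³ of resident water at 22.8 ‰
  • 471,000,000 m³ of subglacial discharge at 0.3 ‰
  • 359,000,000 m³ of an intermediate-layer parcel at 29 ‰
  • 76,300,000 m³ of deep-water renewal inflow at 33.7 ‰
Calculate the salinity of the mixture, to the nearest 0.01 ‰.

17.33 ‰

Salt balance:
salt = 472,000,000×22.8 + 471,000,000×0.3 + 359,000,000×29 + 76,300,000×33.7 = 10,761,600,000 + 141,300,000 + 10,411,000,000 + 2,571,310,000 = 23,885,210,000
volume = 472,000,000 + 471,000,000 + 359,000,000 + 76,300,000 = 1,378,300,000 m³
S = 23,885,210,000 / 1,378,300,000 = 17.3295 ‰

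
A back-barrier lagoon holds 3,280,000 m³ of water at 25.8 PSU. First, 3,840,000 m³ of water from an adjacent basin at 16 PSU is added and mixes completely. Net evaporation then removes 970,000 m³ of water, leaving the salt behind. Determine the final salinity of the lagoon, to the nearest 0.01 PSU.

After mixing: salt = 3,280,000×25.8 + 3,840,000×16 = 146,064,000; volume = 7,120,000 m³
After evaporation: salt unchanged = 146,064,000; volume = 7,120,000 − 970,000 = 6,150,000 m³
S = 146,064,000 / 6,150,000 = 23.7502 PSU

23.75 PSU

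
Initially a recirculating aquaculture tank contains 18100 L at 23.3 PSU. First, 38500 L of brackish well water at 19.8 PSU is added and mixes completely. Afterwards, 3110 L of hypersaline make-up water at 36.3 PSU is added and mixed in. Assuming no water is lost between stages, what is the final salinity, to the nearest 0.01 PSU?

Salt balance:
Initial salt = 18,100×23.3 = 421,730
After stage 1: salt = 421,730 + 38,500×19.8 = 1,184,030; volume = 56,600 L; S = 20.919 PSU
After stage 2: salt = 1,184,030 + 3,110×36.3 = 1,296,923; volume = 59,710 L
S = 1,296,923 / 59,710 = 21.7204 PSU

21.72 PSU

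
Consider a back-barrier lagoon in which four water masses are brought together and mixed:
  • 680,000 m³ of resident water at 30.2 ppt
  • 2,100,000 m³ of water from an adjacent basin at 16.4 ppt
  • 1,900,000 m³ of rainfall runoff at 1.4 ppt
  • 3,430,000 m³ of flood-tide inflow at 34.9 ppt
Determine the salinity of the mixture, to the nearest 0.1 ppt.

21.9 ppt

Salt balance:
salt = 680,000×30.2 + 2,100,000×16.4 + 1,900,000×1.4 + 3,430,000×34.9 = 20,536,000 + 34,440,000 + 2,660,000 + 119,707,000 = 177,343,000
volume = 680,000 + 2,100,000 + 1,900,000 + 3,430,000 = 8,110,000 m³
S = 177,343,000 / 8,110,000 = 21.867 ppt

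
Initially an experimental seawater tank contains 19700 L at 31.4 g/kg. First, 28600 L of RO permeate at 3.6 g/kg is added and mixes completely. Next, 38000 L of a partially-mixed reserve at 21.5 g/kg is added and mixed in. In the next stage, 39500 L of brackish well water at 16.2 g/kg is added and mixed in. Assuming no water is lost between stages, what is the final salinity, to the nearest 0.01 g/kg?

Salt balance:
Initial salt = 19,700×31.4 = 618,580
After stage 1: salt = 618,580 + 28,600×3.6 = 721,540; volume = 48,300 L; S = 14.939 g/kg
After stage 2: salt = 721,540 + 38,000×21.5 = 1,538,540; volume = 86,300 L; S = 17.828 g/kg
After stage 3: salt = 1,538,540 + 39,500×16.2 = 2,178,440; volume = 125,800 L
S = 2,178,440 / 125,800 = 17.3167 g/kg

17.32 g/kg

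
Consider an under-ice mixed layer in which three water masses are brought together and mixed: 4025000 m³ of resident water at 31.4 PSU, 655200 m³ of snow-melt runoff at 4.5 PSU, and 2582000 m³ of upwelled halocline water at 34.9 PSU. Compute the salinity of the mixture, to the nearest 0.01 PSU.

By conservation of dissolved salt,
salt = 4,025,000×31.4 + 655,200×4.5 + 2,582,000×34.9 = 126,385,000 + 2,948,400 + 90,111,800 = 219,445,200
volume = 4,025,000 + 655,200 + 2,582,000 = 7,262,200 m³
S = 219,445,200 / 7,262,200 = 30.2175 PSU

30.22 PSU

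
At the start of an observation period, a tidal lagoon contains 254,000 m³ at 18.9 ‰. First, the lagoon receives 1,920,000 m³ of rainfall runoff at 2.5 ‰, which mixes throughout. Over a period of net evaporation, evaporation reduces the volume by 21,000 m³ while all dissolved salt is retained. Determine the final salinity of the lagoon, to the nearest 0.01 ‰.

4.46 ‰

After mixing: salt = 254,000×18.9 + 1,920,000×2.5 = 9,600,600; volume = 2,174,000 m³
After evaporation: salt unchanged = 9,600,600; volume = 2,174,000 − 21,000 = 2,153,000 m³
S = 9,600,600 / 2,153,000 = 4.4592 ‰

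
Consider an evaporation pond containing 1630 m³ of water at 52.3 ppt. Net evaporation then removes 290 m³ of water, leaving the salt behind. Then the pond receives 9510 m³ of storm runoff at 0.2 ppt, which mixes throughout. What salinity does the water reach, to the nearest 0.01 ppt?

After evaporation: salt = 1,630×52.3 = 85,249; volume = 1,630 − 290 = 1,340 m³
After mixing: salt = 85,249 + 9,510×0.2 = 87,151; volume = 1,340 + 9,510 = 10,850 m³
S = 87,151 / 10,850 = 8.0324 ppt

8.03 ppt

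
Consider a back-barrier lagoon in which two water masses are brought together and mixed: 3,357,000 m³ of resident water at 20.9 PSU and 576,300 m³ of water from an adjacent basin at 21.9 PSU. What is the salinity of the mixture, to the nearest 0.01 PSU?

21.05 PSU

By conservation of dissolved salt,
salt = 3,357,000×20.9 + 576,300×21.9 = 70,161,300 + 12,620,970 = 82,782,270
volume = 3,357,000 + 576,300 = 3,933,300 m³
S = 82,782,270 / 3,933,300 = 21.0465 PSU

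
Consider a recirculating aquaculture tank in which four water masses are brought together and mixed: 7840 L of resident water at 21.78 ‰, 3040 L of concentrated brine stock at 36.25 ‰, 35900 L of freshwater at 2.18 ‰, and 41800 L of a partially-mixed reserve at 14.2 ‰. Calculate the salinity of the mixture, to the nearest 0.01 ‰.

10.76 ‰

By conservation of dissolved salt,
salt = 7,840×21.78 + 3,040×36.25 + 35,900×2.18 + 41,800×14.2 = 170,755.2 + 110,200 + 78,262 + 593,560 = 952,777.2
volume = 7,840 + 3,040 + 35,900 + 41,800 = 88,580 L
S = 952,777.2 / 88,580 = 10.7561 ‰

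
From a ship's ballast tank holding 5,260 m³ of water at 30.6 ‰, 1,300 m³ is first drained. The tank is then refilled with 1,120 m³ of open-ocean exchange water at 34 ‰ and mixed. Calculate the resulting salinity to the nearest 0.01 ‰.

Remaining after removal: 3,960 m³ at 30.6 ‰ (salt = 121,176)
After addition: salt = 121,176 + 1,120×34 = 159,256; volume = 5,080 m³
S = 159,256 / 5,080 = 31.3496 ‰

31.35 ‰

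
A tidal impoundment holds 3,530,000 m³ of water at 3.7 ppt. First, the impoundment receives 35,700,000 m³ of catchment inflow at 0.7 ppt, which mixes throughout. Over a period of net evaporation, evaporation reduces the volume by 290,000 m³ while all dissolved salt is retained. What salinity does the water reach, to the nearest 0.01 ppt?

0.98 ppt

After mixing: salt = 3,530,000×3.7 + 35,700,000×0.7 = 38,051,000; volume = 39,230,000 m³
After evaporation: salt unchanged = 38,051,000; volume = 39,230,000 − 290,000 = 38,940,000 m³
S = 38,051,000 / 38,940,000 = 0.9772 ppt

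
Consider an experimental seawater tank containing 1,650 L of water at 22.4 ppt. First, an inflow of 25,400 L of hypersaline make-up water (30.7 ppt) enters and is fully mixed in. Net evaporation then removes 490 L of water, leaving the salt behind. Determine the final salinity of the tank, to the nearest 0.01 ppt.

After mixing: salt = 1,650×22.4 + 25,400×30.7 = 816,740; volume = 27,050 L
After evaporation: salt unchanged = 816,740; volume = 27,050 − 490 = 26,560 L
S = 816,740 / 26,560 = 30.7508 ppt

30.75 ppt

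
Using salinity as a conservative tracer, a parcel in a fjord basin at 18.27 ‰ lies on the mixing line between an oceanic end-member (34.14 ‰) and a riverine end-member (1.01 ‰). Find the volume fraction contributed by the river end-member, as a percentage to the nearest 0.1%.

47.9%

Let f be the freshwater fraction. Salt balance per unit volume:
f×1.01 + (1−f)×34.14 = 18.27
f = (34.14 − 18.27) / (34.14 − 1.01) = 15.87/33.13 = 0.479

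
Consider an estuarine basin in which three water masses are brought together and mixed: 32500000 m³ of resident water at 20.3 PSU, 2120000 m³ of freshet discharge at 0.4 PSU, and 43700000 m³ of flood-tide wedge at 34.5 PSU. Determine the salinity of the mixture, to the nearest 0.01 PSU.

27.68 PSU

By conservation of dissolved salt,
salt = 32,500,000×20.3 + 2,120,000×0.4 + 43,700,000×34.5 = 659,750,000 + 848,000 + 1,507,650,000 = 2,168,248,000
volume = 32,500,000 + 2,120,000 + 43,700,000 = 78,320,000 m³
S = 2,168,248,000 / 78,320,000 = 27.6845 PSU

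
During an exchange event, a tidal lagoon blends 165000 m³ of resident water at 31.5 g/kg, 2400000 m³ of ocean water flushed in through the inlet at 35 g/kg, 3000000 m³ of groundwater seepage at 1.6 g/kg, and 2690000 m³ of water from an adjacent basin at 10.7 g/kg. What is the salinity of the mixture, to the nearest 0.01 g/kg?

Weighted by volume,
salt = 165,000×31.5 + 2,400,000×35 + 3,000,000×1.6 + 2,690,000×10.7 = 5,197,500 + 84,000,000 + 4,800,000 + 28,783,000 = 122,780,500
volume = 165,000 + 2,400,000 + 3,000,000 + 2,690,000 = 8,255,000 m³
S = 122,780,500 / 8,255,000 = 14.8735 g/kg

14.87 g/kg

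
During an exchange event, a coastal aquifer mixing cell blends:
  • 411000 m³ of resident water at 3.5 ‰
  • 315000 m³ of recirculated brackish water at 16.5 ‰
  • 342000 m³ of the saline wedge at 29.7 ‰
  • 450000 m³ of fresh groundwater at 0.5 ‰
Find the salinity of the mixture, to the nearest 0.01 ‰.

By conservation of dissolved salt,
salt = 411,000×3.5 + 315,000×16.5 + 342,000×29.7 + 450,000×0.5 = 1,438,500 + 5,197,500 + 10,157,400 + 225,000 = 17,018,400
volume = 411,000 + 315,000 + 342,000 + 450,000 = 1,518,000 m³
S = 17,018,400 / 1,518,000 = 11.2111 ‰

11.21 ‰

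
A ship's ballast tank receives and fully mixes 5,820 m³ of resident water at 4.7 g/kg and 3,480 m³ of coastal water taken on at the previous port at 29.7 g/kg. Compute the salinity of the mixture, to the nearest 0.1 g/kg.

14.1 g/kg

By conservation of dissolved salt,
salt = 5,820×4.7 + 3,480×29.7 = 27,354 + 103,356 = 130,710
volume = 5,820 + 3,480 = 9,300 m³
S = 130,710 / 9,300 = 14.055 g/kg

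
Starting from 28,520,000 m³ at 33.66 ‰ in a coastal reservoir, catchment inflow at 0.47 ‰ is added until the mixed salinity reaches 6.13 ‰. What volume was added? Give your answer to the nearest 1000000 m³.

Salt balance: 28,520,000×33.66 + V×0.47 = (28,520,000+V)×6.13
959,983,200 + 0.47V = 174,827,600 + 6.13V
785,155,600 = 5.66V
V = 138,720,070.67 m³

139000000 m³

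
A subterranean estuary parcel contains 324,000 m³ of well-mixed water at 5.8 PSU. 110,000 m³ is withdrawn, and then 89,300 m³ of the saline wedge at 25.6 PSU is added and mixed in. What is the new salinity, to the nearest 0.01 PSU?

11.63 PSU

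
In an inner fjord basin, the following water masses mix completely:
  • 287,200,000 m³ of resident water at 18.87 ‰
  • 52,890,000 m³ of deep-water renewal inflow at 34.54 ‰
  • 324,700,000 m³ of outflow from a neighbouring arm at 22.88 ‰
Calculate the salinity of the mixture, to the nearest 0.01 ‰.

22.08 ‰

By conservation of dissolved salt,
salt = 287,200,000×18.87 + 52,890,000×34.54 + 324,700,000×22.88 = 5,419,464,000 + 1,826,820,600 + 7,429,136,000 = 14,675,420,600
volume = 287,200,000 + 52,890,000 + 324,700,000 = 664,790,000 m³
S = 14,675,420,600 / 664,790,000 = 22.0753 ‰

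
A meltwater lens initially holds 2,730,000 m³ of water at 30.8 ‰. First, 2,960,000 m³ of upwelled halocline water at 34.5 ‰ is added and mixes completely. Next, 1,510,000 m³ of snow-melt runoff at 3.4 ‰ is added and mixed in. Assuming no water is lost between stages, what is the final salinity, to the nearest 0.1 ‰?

By conservation of dissolved salt,
Initial salt = 2,730,000×30.8 = 84,084,000
After stage 1: salt = 84,084,000 + 2,960,000×34.5 = 186,204,000; volume = 5,690,000 m³; S = 32.725 ‰
After stage 2: salt = 186,204,000 + 1,510,000×3.4 = 191,338,000; volume = 7,200,000 m³
S = 191,338,000 / 7,200,000 = 26.5747 ‰

26.6 ‰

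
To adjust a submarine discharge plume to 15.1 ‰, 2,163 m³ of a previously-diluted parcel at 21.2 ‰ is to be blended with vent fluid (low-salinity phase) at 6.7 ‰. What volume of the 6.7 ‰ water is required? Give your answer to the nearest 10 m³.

1570 m³

Salt balance: 2,163×21.2 + V×6.7 = (2,163+V)×15.1
45,855.6 + 6.7V = 32,661.3 + 15.1V
13,194.3 = 8.4V
V = 1,570.75 m³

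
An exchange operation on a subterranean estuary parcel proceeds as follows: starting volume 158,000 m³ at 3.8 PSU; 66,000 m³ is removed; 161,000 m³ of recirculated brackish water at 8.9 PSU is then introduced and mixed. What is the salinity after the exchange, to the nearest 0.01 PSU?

Remaining after removal: 92,000 m³ at 3.8 PSU (salt = 349,600)
After addition: salt = 349,600 + 161,000×8.9 = 1,782,500; volume = 253,000 m³
S = 1,782,500 / 253,000 = 7.0455 PSU

7.05 PSU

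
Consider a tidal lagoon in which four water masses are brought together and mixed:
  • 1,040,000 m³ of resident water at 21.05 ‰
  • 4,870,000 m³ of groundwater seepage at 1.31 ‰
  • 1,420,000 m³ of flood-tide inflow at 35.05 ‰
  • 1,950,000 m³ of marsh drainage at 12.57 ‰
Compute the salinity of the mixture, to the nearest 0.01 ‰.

Conserving salt mass:
salt = 1,040,000×21.05 + 4,870,000×1.31 + 1,420,000×35.05 + 1,950,000×12.57 = 21,892,000 + 6,379,700 + 49,771,000 + 24,511,500 = 102,554,200
volume = 1,040,000 + 4,870,000 + 1,420,000 + 1,950,000 = 9,280,000 m³
S = 102,554,200 / 9,280,000 = 11.0511 ‰

11.05 ‰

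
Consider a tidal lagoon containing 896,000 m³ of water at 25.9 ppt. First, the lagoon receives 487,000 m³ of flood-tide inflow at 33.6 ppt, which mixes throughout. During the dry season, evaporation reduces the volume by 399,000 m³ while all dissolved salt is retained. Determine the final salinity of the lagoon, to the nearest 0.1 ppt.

40.2 ppt

After mixing: salt = 896,000×25.9 + 487,000×33.6 = 39,569,600; volume = 1,383,000 m³
After evaporation: salt unchanged = 39,569,600; volume = 1,383,000 − 399,000 = 984,000 m³
S = 39,569,600 / 984,000 = 40.213 ppt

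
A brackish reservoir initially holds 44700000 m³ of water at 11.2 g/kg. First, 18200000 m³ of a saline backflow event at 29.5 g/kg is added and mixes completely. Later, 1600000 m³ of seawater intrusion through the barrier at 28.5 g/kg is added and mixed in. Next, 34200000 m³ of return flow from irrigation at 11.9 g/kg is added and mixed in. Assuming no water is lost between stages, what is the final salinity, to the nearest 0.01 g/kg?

Salt balance:
Initial salt = 44,700,000×11.2 = 500,640,000
After stage 1: salt = 500,640,000 + 18,200,000×29.5 = 1,037,540,000; volume = 62,900,000 m³; S = 16.495 g/kg
After stage 2: salt = 1,037,540,000 + 1,600,000×28.5 = 1,083,140,000; volume = 64,500,000 m³; S = 16.793 g/kg
After stage 3: salt = 1,083,140,000 + 34,200,000×11.9 = 1,490,120,000; volume = 98,700,000 m³
S = 1,490,120,000 / 98,700,000 = 15.0975 g/kg

15.10 g/kg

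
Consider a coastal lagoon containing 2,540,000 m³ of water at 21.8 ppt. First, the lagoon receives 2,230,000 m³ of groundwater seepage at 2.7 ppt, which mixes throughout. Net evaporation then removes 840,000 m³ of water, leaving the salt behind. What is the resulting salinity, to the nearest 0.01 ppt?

15.62 ppt

After mixing: salt = 2,540,000×21.8 + 2,230,000×2.7 = 61,393,000; volume = 4,770,000 m³
After evaporation: salt unchanged = 61,393,000; volume = 4,770,000 − 840,000 = 3,930,000 m³
S = 61,393,000 / 3,930,000 = 15.6216 ppt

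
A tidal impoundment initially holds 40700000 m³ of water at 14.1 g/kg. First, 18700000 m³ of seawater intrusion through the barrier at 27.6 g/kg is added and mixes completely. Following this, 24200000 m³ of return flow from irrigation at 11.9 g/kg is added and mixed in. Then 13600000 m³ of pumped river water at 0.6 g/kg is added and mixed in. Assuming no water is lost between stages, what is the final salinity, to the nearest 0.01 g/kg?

By conservation of dissolved salt,
Initial salt = 40,700,000×14.1 = 573,870,000
After stage 1: salt = 573,870,000 + 18,700,000×27.6 = 1,089,990,000; volume = 59,400,000 m³; S = 18.35 g/kg
After stage 2: salt = 1,089,990,000 + 24,200,000×11.9 = 1,377,970,000; volume = 83,600,000 m³; S = 16.483 g/kg
After stage 3: salt = 1,377,970,000 + 13,600,000×0.6 = 1,386,130,000; volume = 97,200,000 m³
S = 1,386,130,000 / 97,200,000 = 14.2606 g/kg

14.26 g/kg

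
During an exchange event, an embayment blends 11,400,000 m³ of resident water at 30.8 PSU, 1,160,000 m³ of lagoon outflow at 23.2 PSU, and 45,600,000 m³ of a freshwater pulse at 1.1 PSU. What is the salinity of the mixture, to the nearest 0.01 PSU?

By conservation of dissolved salt,
salt = 11,400,000×30.8 + 1,160,000×23.2 + 45,600,000×1.1 = 351,120,000 + 26,912,000 + 50,160,000 = 428,192,000
volume = 11,400,000 + 1,160,000 + 45,600,000 = 58,160,000 m³
S = 428,192,000 / 58,160,000 = 7.3623 PSU

7.36 PSU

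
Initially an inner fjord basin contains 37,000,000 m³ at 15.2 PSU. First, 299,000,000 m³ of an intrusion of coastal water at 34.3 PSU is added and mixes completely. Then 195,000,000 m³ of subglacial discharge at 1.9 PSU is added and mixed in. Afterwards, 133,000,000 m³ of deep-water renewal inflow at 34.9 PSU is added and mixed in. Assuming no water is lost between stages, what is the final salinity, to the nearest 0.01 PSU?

23.84 PSU

Mass of salt is conserved:
Initial salt = 37,000,000×15.2 = 562,400,000
After stage 1: salt = 562,400,000 + 299,000,000×34.3 = 10,818,100,000; volume = 336,000,000 m³; S = 32.197 PSU
After stage 2: salt = 10,818,100,000 + 195,000,000×1.9 = 11,188,600,000; volume = 531,000,000 m³; S = 21.071 PSU
After stage 3: salt = 11,188,600,000 + 133,000,000×34.9 = 15,830,300,000; volume = 664,000,000 m³
S = 15,830,300,000 / 664,000,000 = 23.8408 PSU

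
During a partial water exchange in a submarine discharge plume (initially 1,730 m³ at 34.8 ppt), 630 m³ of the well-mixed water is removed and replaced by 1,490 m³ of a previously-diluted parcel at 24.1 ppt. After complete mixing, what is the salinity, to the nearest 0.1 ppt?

28.6 ppt

Remaining after removal: 1,100 m³ at 34.8 ppt (salt = 38,280)
After addition: salt = 38,280 + 1,490×24.1 = 74,189; volume = 2,590 m³
S = 74,189 / 2,590 = 28.6444 ppt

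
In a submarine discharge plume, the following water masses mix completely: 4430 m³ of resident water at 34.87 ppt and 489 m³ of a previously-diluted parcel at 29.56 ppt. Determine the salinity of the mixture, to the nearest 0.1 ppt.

Salt balance:
salt = 4,430×34.87 + 489×29.56 = 154,474.1 + 14,454.84 = 168,928.94
volume = 4,430 + 489 = 4,919 m³
S = 168,928.94 / 4,919 = 34.342 ppt

34.3 ppt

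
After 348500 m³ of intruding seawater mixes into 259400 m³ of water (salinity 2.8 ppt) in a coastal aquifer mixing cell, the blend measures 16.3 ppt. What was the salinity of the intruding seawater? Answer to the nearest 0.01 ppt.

26.35 ppt

Salt balance: 259,400×2.8 + 348,500×S = 607,900×16.3
726,320 + 348,500·S = 9,908,770
S = (9,908,770 − 726,320) / 348,500 = 26.3485 ppt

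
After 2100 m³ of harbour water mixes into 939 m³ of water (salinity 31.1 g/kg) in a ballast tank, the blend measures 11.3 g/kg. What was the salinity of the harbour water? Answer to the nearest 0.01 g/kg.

2.45 g/kg

Salt balance: 939×31.1 + 2,100×S = 3,039×11.3
29,202.9 + 2,100·S = 34,340.7
S = (34,340.7 − 29,202.9) / 2,100 = 2.4466 g/kg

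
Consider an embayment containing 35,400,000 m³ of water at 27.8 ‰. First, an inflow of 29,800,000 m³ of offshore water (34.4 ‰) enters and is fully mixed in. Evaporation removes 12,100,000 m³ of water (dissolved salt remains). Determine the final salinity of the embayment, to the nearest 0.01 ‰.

37.84 ‰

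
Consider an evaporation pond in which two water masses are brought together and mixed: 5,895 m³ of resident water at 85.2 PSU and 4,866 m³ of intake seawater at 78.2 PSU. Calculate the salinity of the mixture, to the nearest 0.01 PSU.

82.03 PSU

Salt balance:
salt = 5,895×85.2 + 4,866×78.2 = 502,254 + 380,521.2 = 882,775.2
volume = 5,895 + 4,866 = 10,761 m³
S = 882,775.2 / 10,761 = 82.0347 PSU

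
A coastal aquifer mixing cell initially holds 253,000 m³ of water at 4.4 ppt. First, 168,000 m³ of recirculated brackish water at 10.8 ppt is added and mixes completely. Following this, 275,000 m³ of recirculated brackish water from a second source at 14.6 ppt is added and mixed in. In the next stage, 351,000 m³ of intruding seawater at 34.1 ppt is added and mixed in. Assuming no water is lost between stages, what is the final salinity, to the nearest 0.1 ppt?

18.1 ppt

Conserving salt mass:
Initial salt = 253,000×4.4 = 1,113,200
After stage 1: salt = 1,113,200 + 168,000×10.8 = 2,927,600; volume = 421,000 m³; S = 6.954 ppt
After stage 2: salt = 2,927,600 + 275,000×14.6 = 6,942,600; volume = 696,000 m³; S = 9.975 ppt
After stage 3: salt = 6,942,600 + 351,000×34.1 = 18,911,700; volume = 1,047,000 m³
S = 18,911,700 / 1,047,000 = 18.0628 ppt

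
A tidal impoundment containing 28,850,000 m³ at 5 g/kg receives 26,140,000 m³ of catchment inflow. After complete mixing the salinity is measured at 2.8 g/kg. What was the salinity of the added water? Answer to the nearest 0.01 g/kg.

Salt balance: 28,850,000×5 + 26,140,000×S = 54,990,000×2.8
144,250,000 + 26,140,000·S = 153,972,000
S = (153,972,000 − 144,250,000) / 26,140,000 = 0.3719 g/kg

0.37 g/kg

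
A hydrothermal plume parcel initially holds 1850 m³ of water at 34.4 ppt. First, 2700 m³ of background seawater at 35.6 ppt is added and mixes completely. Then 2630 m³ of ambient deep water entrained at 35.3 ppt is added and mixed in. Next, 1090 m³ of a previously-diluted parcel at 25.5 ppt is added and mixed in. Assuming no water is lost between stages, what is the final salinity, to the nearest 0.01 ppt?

Mass of salt is conserved:
Initial salt = 1,850×34.4 = 63,640
After stage 1: salt = 63,640 + 2,700×35.6 = 159,760; volume = 4,550 m³; S = 35.112 ppt
After stage 2: salt = 159,760 + 2,630×35.3 = 252,599; volume = 7,180 m³; S = 35.181 ppt
After stage 3: salt = 252,599 + 1,090×25.5 = 280,394; volume = 8,270 m³
S = 280,394 / 8,270 = 33.905 ppt

33.90 ppt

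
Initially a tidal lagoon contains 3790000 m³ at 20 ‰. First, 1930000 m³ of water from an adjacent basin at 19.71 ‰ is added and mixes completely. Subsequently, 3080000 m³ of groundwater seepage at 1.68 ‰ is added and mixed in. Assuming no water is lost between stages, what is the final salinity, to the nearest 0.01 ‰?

Salt balance:
Initial salt = 3,790,000×20 = 75,800,000
After stage 1: salt = 75,800,000 + 1,930,000×19.71 = 113,840,300; volume = 5,720,000 m³; S = 19.902 ‰
After stage 2: salt = 113,840,300 + 3,080,000×1.68 = 119,014,700; volume = 8,800,000 m³
S = 119,014,700 / 8,800,000 = 13.5244 ‰

13.52 ‰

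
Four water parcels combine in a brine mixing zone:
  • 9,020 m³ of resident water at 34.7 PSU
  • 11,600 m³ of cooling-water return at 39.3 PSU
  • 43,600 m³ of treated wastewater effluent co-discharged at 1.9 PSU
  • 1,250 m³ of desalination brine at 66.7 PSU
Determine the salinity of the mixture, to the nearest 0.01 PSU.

14.28 PSU

Weighted by volume,
salt = 9,020×34.7 + 11,600×39.3 + 43,600×1.9 + 1,250×66.7 = 312,994 + 455,880 + 82,840 + 83,375 = 935,089
volume = 9,020 + 11,600 + 43,600 + 1,250 = 65,470 m³
S = 935,089 / 65,470 = 14.2827 PSU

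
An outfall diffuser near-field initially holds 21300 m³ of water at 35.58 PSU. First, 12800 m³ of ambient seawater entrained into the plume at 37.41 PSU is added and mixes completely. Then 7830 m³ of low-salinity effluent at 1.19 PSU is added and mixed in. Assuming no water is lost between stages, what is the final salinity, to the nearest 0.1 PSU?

29.7 PSU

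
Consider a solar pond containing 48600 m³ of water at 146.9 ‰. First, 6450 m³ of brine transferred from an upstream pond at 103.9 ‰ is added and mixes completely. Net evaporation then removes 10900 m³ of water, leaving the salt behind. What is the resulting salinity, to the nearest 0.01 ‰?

After mixing: salt = 48,600×146.9 + 6,450×103.9 = 7,809,495; volume = 55,050 m³
After evaporation: salt unchanged = 7,809,495; volume = 55,050 − 10,900 = 44,150 m³
S = 7,809,495 / 44,150 = 176.8855 ‰

176.89 ‰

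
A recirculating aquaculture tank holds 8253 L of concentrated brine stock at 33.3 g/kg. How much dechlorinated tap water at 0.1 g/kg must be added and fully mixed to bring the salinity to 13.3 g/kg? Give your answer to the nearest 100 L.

12500 L

Salt balance: 8,253×33.3 + V×0.1 = (8,253+V)×13.3
274,824.9 + 0.1V = 109,764.9 + 13.3V
165,060 = 13.2V
V = 12,504.55 L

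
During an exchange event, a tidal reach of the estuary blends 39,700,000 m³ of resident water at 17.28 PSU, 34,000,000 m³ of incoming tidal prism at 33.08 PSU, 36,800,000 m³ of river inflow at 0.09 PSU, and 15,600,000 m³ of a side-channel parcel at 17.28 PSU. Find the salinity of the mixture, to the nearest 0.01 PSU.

16.52 PSU

Salt balance:
salt = 39,700,000×17.28 + 34,000,000×33.08 + 36,800,000×0.09 + 15,600,000×17.28 = 686,016,000 + 1,124,720,000 + 3,312,000 + 269,568,000 = 2,083,616,000
volume = 39,700,000 + 34,000,000 + 36,800,000 + 15,600,000 = 126,100,000 m³
S = 2,083,616,000 / 126,100,000 = 16.5235 PSU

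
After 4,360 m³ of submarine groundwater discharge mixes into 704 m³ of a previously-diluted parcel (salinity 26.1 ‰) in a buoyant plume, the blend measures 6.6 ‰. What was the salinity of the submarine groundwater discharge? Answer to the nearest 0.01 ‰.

3.45 ‰

Salt balance: 704×26.1 + 4,360×S = 5,064×6.6
18,374.4 + 4,360·S = 33,422.4
S = (33,422.4 − 18,374.4) / 4,360 = 3.4514 ‰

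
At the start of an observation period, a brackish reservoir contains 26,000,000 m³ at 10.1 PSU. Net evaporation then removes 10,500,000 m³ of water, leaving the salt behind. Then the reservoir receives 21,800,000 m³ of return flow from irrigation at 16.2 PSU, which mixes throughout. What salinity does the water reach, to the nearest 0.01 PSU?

16.51 PSU

After evaporation: salt = 26,000,000×10.1 = 262,600,000; volume = 26,000,000 − 10,500,000 = 15,500,000 m³
After mixing: salt = 262,600,000 + 21,800,000×16.2 = 615,760,000; volume = 15,500,000 + 21,800,000 = 37,300,000 m³
S = 615,760,000 / 37,300,000 = 16.5083 PSU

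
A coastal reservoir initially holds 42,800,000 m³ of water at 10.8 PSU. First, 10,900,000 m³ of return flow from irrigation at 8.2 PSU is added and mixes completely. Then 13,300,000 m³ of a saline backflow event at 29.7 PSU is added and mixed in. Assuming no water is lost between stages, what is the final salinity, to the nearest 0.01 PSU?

Weighted by volume,
Initial salt = 42,800,000×10.8 = 462,240,000
After stage 1: salt = 462,240,000 + 10,900,000×8.2 = 551,620,000; volume = 53,700,000 m³; S = 10.272 PSU
After stage 2: salt = 551,620,000 + 13,300,000×29.7 = 946,630,000; volume = 67,000,000 m³
S = 946,630,000 / 67,000,000 = 14.1288 PSU

14.13 PSU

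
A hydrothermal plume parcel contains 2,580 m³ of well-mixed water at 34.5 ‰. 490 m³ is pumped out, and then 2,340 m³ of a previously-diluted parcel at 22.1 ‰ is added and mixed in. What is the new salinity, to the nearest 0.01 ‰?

Remaining after removal: 2,090 m³ at 34.5 ‰ (salt = 72,105)
After addition: salt = 72,105 + 2,340×22.1 = 123,819; volume = 4,430 m³
S = 123,819 / 4,430 = 27.9501 ‰

27.95 ‰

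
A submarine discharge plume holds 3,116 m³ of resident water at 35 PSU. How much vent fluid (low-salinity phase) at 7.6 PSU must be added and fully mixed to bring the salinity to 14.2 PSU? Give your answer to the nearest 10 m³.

Salt balance: 3,116×35 + V×7.6 = (3,116+V)×14.2
109,060 + 7.6V = 44,247.2 + 14.2V
64,812.8 = 6.6V
V = 9,820.12 m³

9820 m³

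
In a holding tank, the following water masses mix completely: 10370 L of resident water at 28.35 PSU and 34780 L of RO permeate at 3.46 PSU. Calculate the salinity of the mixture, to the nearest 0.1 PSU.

9.2 PSU

By conservation of dissolved salt,
salt = 10,370×28.35 + 34,780×3.46 = 293,989.5 + 120,338.8 = 414,328.3
volume = 10,370 + 34,780 = 45,150 L
S = 414,328.3 / 45,150 = 9.177 PSU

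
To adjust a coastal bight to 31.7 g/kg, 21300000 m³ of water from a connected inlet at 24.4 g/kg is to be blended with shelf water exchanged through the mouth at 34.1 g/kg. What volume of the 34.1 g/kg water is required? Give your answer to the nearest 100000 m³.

Salt balance: 21,300,000×24.4 + V×34.1 = (21,300,000+V)×31.7
519,720,000 + 34.1V = 675,210,000 + 31.7V
155,490,000 = 2.4V
V = 64,787,500 m³

64800000 m³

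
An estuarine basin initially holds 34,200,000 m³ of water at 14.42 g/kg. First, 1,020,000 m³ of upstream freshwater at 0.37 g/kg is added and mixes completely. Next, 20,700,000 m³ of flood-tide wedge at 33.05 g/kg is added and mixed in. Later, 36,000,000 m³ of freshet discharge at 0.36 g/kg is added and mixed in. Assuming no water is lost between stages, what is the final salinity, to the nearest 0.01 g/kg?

12.95 g/kg

Conserving salt mass:
Initial salt = 34,200,000×14.42 = 493,164,000
After stage 1: salt = 493,164,000 + 1,020,000×0.37 = 493,541,400; volume = 35,220,000 m³; S = 14.013 g/kg
After stage 2: salt = 493,541,400 + 20,700,000×33.05 = 1,177,676,400; volume = 55,920,000 m³; S = 21.06 g/kg
After stage 3: salt = 1,177,676,400 + 36,000,000×0.36 = 1,190,636,400; volume = 91,920,000 m³
S = 1,190,636,400 / 91,920,000 = 12.953 g/kg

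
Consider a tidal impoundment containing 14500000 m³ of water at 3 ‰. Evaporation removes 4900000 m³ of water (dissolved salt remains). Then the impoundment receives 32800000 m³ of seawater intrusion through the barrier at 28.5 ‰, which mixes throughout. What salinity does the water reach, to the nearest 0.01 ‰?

23.07 ‰

After evaporation: salt = 14,500,000×3 = 43,500,000; volume = 14,500,000 − 4,900,000 = 9,600,000 m³
After mixing: salt = 43,500,000 + 32,800,000×28.5 = 978,300,000; volume = 9,600,000 + 32,800,000 = 42,400,000 m³
S = 978,300,000 / 42,400,000 = 23.0731 ‰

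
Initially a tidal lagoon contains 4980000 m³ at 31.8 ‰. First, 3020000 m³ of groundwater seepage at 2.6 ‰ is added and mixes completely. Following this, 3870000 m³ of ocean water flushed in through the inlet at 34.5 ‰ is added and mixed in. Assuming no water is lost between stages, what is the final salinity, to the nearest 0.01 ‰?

Salt balance:
Initial salt = 4,980,000×31.8 = 158,364,000
After stage 1: salt = 158,364,000 + 3,020,000×2.6 = 166,216,000; volume = 8,000,000 m³; S = 20.777 ‰
After stage 2: salt = 166,216,000 + 3,870,000×34.5 = 299,731,000; volume = 11,870,000 m³
S = 299,731,000 / 11,870,000 = 25.2511 ‰

25.25 ‰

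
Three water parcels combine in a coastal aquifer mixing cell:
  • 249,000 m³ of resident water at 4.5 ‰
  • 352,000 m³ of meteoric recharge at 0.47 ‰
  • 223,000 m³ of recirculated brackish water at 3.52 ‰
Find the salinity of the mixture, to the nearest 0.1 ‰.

Conserving salt mass:
salt = 249,000×4.5 + 352,000×0.47 + 223,000×3.52 = 1,120,500 + 165,440 + 784,960 = 2,070,900
volume = 249,000 + 352,000 + 223,000 = 824,000 m³
S = 2,070,900 / 824,000 = 2.513 ‰

2.5 ‰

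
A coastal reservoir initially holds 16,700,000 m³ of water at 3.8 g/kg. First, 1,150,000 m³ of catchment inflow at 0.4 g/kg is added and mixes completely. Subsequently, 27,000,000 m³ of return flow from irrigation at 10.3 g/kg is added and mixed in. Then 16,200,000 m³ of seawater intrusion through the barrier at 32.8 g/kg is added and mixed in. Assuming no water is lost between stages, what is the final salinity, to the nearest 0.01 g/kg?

14.31 g/kg

Salt balance:
Initial salt = 16,700,000×3.8 = 63,460,000
After stage 1: salt = 63,460,000 + 1,150,000×0.4 = 63,920,000; volume = 17,850,000 m³; S = 3.581 g/kg
After stage 2: salt = 63,920,000 + 27,000,000×10.3 = 342,020,000; volume = 44,850,000 m³; S = 7.626 g/kg
After stage 3: salt = 342,020,000 + 16,200,000×32.8 = 873,380,000; volume = 61,050,000 m³
S = 873,380,000 / 61,050,000 = 14.306 g/kg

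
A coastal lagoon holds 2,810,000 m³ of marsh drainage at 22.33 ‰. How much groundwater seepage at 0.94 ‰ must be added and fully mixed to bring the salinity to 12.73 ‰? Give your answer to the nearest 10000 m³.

Salt balance: 2,810,000×22.33 + V×0.94 = (2,810,000+V)×12.73
62,747,300 + 0.94V = 35,771,300 + 12.73V
26,976,000 = 11.79V
V = 2,288,040.71 m³

2290000 m³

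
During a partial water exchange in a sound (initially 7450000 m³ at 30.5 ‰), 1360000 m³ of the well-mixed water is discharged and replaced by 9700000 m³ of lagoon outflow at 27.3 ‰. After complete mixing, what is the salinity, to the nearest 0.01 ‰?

Remaining after removal: 6,090,000 m³ at 30.5 ‰ (salt = 185,745,000)
After addition: salt = 185,745,000 + 9,700,000×27.3 = 450,555,000; volume = 15,790,000 m³
S = 450,555,000 / 15,790,000 = 28.5342 ‰

28.53 ‰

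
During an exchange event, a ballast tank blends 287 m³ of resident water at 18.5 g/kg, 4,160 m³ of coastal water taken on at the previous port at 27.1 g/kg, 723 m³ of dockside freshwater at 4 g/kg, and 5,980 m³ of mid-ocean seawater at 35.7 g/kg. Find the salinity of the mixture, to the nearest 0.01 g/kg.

29.99 g/kg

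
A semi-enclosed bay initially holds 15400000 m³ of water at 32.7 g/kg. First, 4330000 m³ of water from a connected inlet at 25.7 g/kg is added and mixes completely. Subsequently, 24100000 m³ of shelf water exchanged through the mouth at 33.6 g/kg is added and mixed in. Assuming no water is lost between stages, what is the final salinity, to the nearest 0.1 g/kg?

Mass of salt is conserved:
Initial salt = 15,400,000×32.7 = 503,580,000
After stage 1: salt = 503,580,000 + 4,330,000×25.7 = 614,861,000; volume = 19,730,000 m³; S = 31.164 g/kg
After stage 2: salt = 614,861,000 + 24,100,000×33.6 = 1,424,621,000; volume = 43,830,000 m³
S = 1,424,621,000 / 43,830,000 = 32.5033 g/kg

32.5 g/kg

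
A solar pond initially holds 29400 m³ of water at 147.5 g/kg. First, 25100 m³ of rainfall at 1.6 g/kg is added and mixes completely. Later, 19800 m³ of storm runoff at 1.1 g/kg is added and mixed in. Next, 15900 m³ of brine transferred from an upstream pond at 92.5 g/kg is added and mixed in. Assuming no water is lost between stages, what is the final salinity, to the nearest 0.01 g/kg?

Conserving salt mass:
Initial salt = 29,400×147.5 = 4,336,500
After stage 1: salt = 4,336,500 + 25,100×1.6 = 4,376,660; volume = 54,500 m³; S = 80.306 g/kg
After stage 2: salt = 4,376,660 + 19,800×1.1 = 4,398,440; volume = 74,300 m³; S = 59.198 g/kg
After stage 3: salt = 4,398,440 + 15,900×92.5 = 5,869,190; volume = 90,200 m³
S = 5,869,190 / 90,200 = 65.0686 g/kg

65.07 g/kg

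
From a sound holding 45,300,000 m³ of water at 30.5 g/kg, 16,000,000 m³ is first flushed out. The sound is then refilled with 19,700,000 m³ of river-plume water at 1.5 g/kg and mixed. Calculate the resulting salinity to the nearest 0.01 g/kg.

Remaining after removal: 29,300,000 m³ at 30.5 g/kg (salt = 893,650,000)
After addition: salt = 893,650,000 + 19,700,000×1.5 = 923,200,000; volume = 49,000,000 m³
S = 923,200,000 / 49,000,000 = 18.8408 g/kg

18.84 g/kg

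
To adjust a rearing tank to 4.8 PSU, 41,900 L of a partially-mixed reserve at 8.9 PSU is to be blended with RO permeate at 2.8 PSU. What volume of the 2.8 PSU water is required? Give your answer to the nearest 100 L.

85900 L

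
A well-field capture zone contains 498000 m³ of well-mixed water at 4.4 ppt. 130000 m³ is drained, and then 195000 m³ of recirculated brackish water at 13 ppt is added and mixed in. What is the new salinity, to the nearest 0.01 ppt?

7.38 ppt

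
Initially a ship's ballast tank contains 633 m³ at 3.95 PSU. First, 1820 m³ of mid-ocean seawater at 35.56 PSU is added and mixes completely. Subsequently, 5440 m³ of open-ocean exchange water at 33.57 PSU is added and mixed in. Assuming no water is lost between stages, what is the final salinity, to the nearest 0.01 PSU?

31.65 PSU

Conserving salt mass:
Initial salt = 633×3.95 = 2,500.35
After stage 1: salt = 2,500.35 + 1,820×35.56 = 67,219.55; volume = 2,453 m³; S = 27.403 PSU
After stage 2: salt = 67,219.55 + 5,440×33.57 = 249,840.35; volume = 7,893 m³
S = 249,840.35 / 7,893 = 31.6534 PSU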